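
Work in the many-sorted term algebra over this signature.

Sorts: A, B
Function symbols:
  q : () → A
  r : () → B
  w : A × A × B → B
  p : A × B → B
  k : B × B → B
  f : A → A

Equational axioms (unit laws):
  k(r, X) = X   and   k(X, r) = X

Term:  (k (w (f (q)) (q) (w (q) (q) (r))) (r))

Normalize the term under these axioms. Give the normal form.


1. (k (w (f (q)) (q) (w (q) (q) (r))) (r))  →  (w (f (q)) (q) (w (q) (q) (r)))

normal form = (w (f (q)) (q) (w (q) (q) (r)))


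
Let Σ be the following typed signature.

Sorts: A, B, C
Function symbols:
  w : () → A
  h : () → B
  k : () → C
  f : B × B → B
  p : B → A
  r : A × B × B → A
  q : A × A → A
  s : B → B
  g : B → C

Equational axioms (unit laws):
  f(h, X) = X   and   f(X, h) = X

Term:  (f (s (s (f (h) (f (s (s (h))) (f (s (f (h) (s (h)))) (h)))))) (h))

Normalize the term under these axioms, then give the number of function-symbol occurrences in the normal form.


1. (f (s (s (f (h) (f (s (s (h))) (f (s (f (h) (s (h)))) (h)))))) (h))  →  (s (s (f (h) (f (s (s (h))) (f (s (f (h) (s (h)))) (h))))))
2. (s (s (f (h) (f (s (s (h))) (f (s (f (h) (s (h)))) (h))))))  →  (s (s (f (s (s (h))) (f (s (f (h) (s (h)))) (h)))))
3. (s (s (f (s (s (h))) (f (s (f (h) (s (h)))) (h)))))  →  (s (s (f (s (s (h))) (s (f (h) (s (h)))))))
4. (s (s (f (s (s (h))) (s (f (h) (s (h)))))))  →  (s (s (f (s (s (h))) (s (s (h))))))
normal form: (s (s (f (s (s (h))) (s (s (h))))))

size = 9


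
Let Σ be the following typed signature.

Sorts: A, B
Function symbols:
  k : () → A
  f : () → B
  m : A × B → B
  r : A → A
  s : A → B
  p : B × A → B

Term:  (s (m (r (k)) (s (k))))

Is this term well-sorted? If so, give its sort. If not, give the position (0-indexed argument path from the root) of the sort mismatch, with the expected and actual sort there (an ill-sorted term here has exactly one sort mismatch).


      (k) : A
    (r (k)) : A
      (k) : A
    (s (k)) : B
  (m (r (k)) (s (k))) : B
(s (m (r (k)) (s (k)))) : ✗ arg 0 at [0] has sort B, expected A

ill-sorted at position [0]: expected A, got B


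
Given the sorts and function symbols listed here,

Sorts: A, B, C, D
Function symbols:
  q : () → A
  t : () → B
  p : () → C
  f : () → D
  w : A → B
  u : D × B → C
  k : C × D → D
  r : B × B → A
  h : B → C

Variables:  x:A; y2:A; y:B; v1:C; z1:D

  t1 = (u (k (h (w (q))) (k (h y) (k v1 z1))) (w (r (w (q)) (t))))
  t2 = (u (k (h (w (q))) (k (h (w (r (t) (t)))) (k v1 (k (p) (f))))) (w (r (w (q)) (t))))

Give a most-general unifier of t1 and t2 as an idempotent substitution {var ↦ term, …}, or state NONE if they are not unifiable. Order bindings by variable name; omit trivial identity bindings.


{y ↦ (w (r (t) (t))), z1 ↦ (k (p) (f))}


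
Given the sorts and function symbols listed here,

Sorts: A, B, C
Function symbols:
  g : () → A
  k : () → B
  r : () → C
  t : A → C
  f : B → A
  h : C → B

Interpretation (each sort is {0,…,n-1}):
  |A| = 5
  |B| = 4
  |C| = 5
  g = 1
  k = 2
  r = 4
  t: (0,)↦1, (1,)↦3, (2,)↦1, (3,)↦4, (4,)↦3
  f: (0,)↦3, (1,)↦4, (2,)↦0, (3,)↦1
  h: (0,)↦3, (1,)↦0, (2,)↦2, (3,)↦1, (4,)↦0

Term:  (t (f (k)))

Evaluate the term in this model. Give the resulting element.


  k = 2
  (f (k)) = f(2,) = 0
  (t (f (k))) = t(0,) = 1

value = 1


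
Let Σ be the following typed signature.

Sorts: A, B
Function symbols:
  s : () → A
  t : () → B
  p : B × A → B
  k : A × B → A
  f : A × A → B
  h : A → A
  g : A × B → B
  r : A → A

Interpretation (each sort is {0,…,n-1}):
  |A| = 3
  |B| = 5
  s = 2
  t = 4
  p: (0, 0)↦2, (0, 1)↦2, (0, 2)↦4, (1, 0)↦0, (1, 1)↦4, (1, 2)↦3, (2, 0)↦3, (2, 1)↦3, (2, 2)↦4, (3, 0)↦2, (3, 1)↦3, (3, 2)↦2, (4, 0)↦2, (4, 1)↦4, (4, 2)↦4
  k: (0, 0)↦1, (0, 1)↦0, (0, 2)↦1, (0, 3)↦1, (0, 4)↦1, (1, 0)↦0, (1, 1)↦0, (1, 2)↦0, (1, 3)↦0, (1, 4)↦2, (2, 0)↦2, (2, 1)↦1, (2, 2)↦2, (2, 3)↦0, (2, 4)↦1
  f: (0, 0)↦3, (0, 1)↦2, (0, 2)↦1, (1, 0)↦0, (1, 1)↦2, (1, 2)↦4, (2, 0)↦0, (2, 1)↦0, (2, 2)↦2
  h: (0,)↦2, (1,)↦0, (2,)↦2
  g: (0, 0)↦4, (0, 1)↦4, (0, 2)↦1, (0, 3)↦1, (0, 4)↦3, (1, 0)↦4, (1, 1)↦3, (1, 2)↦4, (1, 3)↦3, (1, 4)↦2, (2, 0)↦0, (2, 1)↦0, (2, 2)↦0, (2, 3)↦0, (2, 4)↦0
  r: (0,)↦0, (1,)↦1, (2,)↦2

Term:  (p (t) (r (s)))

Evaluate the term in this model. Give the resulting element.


value = 4

  t = 4
  s = 2
  (r (s)) = r(2,) = 2
  (p (t) (r (s))) = p(4, 2) = 4


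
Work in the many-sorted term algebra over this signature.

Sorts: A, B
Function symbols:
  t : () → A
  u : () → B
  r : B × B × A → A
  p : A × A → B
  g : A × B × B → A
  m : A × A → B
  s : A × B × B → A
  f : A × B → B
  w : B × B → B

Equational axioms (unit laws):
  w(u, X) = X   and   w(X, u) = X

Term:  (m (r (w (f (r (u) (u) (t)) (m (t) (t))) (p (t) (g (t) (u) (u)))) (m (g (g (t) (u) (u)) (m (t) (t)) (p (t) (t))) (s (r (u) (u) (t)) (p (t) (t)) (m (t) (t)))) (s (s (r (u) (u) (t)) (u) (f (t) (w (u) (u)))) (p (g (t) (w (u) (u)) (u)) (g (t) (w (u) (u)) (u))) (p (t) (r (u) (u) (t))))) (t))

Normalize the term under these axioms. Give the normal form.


normal form = (m (r (w (f (r (u) (u) (t)) (m (t) (t))) (p (t) (g (t) (u) (u)))) (m (g (g (t) (u) (u)) (m (t) (t)) (p (t) (t))) (s (r (u) (u) (t)) (p (t) (t)) (m (t) (t)))) (s (s (r (u) (u) (t)) (u) (f (t) (u))) (p (g (t) (u) (u)) (g (t) (u) (u))) (p (t) (r (u) (u) (t))))) (t))

1. (m (r (w (f (r (u) (u) (t)) (m (t) (t))) (p (t) (g (t) (u) (u)))) (m (g (g (t) (u) (u)) (m (t) (t)) (p (t) (t))) (s (r (u) (u) (t)) (p (t) (t)) (m (t) (t)))) (s (s (r (u) (u) (t)) (u) (f (t) (w (u) (u)))) (p (g (t) (w (u) (u)) (u)) (g (t) (w (u) (u)) (u))) (p (t) (r (u) (u) (t))))) (t))  →  (m (r (w (f (r (u) (u) (t)) (m (t) (t))) (p (t) (g (t) (u) (u)))) (m (g (g (t) (u) (u)) (m (t) (t)) (p (t) (t))) (s (r (u) (u) (t)) (p (t) (t)) (m (t) (t)))) (s (s (r (u) (u) (t)) (u) (f (t) (u))) (p (g (t) (w (u) (u)) (u)) (g (t) (w (u) (u)) (u))) (p (t) (r (u) (u) (t))))) (t))
2. (m (r (w (f (r (u) (u) (t)) (m (t) (t))) (p (t) (g (t) (u) (u)))) (m (g (g (t) (u) (u)) (m (t) (t)) (p (t) (t))) (s (r (u) (u) (t)) (p (t) (t)) (m (t) (t)))) (s (s (r (u) (u) (t)) (u) (f (t) (u))) (p (g (t) (w (u) (u)) (u)) (g (t) (w (u) (u)) (u))) (p (t) (r (u) (u) (t))))) (t))  →  (m (r (w (f (r (u) (u) (t)) (m (t) (t))) (p (t) (g (t) (u) (u)))) (m (g (g (t) (u) (u)) (m (t) (t)) (p (t) (t))) (s (r (u) (u) (t)) (p (t) (t)) (m (t) (t)))) (s (s (r (u) (u) (t)) (u) (f (t) (u))) (p (g (t) (u) (u)) (g (t) (w (u) (u)) (u))) (p (t) (r (u) (u) (t))))) (t))
3. (m (r (w (f (r (u) (u) (t)) (m (t) (t))) (p (t) (g (t) (u) (u)))) (m (g (g (t) (u) (u)) (m (t) (t)) (p (t) (t))) (s (r (u) (u) (t)) (p (t) (t)) (m (t) (t)))) (s (s (r (u) (u) (t)) (u) (f (t) (u))) (p (g (t) (u) (u)) (g (t) (w (u) (u)) (u))) (p (t) (r (u) (u) (t))))) (t))  →  (m (r (w (f (r (u) (u) (t)) (m (t) (t))) (p (t) (g (t) (u) (u)))) (m (g (g (t) (u) (u)) (m (t) (t)) (p (t) (t))) (s (r (u) (u) (t)) (p (t) (t)) (m (t) (t)))) (s (s (r (u) (u) (t)) (u) (f (t) (u))) (p (g (t) (u) (u)) (g (t) (u) (u))) (p (t) (r (u) (u) (t))))) (t))


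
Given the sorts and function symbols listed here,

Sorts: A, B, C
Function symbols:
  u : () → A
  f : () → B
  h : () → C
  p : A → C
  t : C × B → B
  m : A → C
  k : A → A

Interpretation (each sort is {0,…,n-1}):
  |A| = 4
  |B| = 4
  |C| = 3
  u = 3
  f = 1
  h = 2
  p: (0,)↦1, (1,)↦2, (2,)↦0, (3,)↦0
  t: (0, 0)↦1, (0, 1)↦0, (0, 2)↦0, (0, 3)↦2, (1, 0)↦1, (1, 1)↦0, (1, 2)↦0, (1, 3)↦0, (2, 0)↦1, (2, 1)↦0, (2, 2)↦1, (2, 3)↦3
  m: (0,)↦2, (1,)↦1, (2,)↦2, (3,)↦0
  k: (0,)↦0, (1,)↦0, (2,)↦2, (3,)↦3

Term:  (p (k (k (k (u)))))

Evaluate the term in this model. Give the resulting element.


value = 0

  u = 3
  (k (u)) = k(3,) = 3
  (k (k (u))) = k(3,) = 3
  (k (k (k (u)))) = k(3,) = 3
  (p (k (k (k (u))))) = p(3,) = 0


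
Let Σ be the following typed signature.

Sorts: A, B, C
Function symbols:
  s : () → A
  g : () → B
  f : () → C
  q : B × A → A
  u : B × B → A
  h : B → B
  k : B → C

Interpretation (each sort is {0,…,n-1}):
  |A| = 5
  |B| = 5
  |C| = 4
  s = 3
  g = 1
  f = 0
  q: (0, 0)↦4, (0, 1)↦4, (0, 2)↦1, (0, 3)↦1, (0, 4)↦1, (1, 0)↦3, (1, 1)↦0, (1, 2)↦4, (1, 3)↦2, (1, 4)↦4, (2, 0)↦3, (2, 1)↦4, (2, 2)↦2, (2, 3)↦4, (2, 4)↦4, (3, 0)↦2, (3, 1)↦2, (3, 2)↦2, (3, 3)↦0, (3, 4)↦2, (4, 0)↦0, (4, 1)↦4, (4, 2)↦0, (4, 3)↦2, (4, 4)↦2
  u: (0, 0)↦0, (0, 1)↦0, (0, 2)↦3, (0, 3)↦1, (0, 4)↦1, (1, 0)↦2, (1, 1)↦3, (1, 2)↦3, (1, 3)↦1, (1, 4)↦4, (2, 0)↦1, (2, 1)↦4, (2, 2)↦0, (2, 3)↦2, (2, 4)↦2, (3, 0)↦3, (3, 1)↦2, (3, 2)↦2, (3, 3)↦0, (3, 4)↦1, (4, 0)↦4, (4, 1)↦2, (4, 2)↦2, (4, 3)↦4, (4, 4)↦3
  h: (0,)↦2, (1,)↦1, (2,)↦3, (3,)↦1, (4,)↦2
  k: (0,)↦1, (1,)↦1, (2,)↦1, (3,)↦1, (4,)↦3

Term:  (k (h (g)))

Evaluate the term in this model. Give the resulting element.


value = 1

  g = 1
  (h (g)) = h(1,) = 1
  (k (h (g))) = k(1,) = 1


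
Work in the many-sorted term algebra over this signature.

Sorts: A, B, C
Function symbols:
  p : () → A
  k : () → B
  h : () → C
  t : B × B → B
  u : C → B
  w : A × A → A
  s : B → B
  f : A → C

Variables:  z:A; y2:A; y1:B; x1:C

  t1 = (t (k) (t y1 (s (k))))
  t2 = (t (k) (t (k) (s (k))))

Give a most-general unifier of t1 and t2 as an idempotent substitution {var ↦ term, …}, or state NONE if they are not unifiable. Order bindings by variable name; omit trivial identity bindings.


{y1 ↦ (k)}


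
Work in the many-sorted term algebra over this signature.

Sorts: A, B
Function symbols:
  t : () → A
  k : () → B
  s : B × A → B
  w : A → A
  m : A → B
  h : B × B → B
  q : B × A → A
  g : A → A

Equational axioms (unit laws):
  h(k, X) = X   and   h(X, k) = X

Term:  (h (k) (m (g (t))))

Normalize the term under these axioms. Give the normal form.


1. (h (k) (m (g (t))))  →  (m (g (t)))

normal form = (m (g (t)))


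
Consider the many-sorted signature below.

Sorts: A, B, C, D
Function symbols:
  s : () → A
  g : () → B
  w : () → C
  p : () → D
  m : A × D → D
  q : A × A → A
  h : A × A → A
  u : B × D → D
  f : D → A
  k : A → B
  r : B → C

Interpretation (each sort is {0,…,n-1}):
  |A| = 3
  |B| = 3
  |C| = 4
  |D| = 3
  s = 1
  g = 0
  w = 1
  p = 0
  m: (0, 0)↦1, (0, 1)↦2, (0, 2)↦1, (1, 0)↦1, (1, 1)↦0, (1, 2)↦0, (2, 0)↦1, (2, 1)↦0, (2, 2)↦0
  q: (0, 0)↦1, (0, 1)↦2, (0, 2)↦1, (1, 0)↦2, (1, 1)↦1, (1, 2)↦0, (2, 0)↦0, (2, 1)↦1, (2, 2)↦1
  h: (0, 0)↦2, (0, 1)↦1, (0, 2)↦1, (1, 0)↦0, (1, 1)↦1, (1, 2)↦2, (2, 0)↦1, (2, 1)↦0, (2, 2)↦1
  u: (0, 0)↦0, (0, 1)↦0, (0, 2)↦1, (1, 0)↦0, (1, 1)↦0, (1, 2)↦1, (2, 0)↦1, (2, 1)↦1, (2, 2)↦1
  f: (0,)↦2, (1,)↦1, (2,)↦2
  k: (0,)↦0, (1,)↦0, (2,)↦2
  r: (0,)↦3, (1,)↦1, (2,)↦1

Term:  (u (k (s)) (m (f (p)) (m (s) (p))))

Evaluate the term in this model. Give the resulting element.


  s = 1
  (k (s)) = k(1,) = 0
  p = 0
  (f (p)) = f(0,) = 2
  s = 1
  p = 0
  (m (s) (p)) = m(1, 0) = 1
  (m (f (p)) (m (s) (p))) = m(2, 1) = 0
  (u (k (s)) (m (f (p)) (m (s) (p)))) = u(0, 0) = 0

value = 0


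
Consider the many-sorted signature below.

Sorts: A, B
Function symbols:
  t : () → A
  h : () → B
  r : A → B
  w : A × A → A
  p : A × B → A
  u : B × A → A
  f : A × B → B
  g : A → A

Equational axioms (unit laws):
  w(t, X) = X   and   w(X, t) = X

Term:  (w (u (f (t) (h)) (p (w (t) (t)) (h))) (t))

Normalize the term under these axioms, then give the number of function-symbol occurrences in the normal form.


size = 7

1. (w (u (f (t) (h)) (p (w (t) (t)) (h))) (t))  →  (u (f (t) (h)) (p (w (t) (t)) (h)))
2. (u (f (t) (h)) (p (w (t) (t)) (h)))  →  (u (f (t) (h)) (p (t) (h)))
normal form: (u (f (t) (h)) (p (t) (h)))


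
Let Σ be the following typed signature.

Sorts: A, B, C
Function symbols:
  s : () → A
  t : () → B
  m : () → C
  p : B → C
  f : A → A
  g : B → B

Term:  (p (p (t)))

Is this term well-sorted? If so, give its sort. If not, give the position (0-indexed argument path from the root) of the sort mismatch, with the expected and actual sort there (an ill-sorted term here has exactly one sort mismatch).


ill-sorted at position [0]: expected B, got C

    (t) : B
  (p (t)) : C
(p (p (t))) : ✗ arg 0 at [0] has sort C, expected B


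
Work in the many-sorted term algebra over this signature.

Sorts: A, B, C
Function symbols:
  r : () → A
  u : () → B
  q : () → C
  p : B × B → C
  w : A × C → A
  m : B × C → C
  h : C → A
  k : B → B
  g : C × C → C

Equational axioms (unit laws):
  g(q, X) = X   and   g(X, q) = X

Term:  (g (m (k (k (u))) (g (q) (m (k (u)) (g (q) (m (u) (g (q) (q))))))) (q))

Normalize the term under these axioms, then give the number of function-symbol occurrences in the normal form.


size = 10

1. (g (m (k (k (u))) (g (q) (m (k (u)) (g (q) (m (u) (g (q) (q))))))) (q))  →  (m (k (k (u))) (g (q) (m (k (u)) (g (q) (m (u) (g (q) (q)))))))
2. (m (k (k (u))) (g (q) (m (k (u)) (g (q) (m (u) (g (q) (q)))))))  →  (m (k (k (u))) (m (k (u)) (g (q) (m (u) (g (q) (q))))))
3. (m (k (k (u))) (m (k (u)) (g (q) (m (u) (g (q) (q))))))  →  (m (k (k (u))) (m (k (u)) (m (u) (g (q) (q)))))
4. (m (k (k (u))) (m (k (u)) (m (u) (g (q) (q)))))  →  (m (k (k (u))) (m (k (u)) (m (u) (q))))
normal form: (m (k (k (u))) (m (k (u)) (m (u) (q))))


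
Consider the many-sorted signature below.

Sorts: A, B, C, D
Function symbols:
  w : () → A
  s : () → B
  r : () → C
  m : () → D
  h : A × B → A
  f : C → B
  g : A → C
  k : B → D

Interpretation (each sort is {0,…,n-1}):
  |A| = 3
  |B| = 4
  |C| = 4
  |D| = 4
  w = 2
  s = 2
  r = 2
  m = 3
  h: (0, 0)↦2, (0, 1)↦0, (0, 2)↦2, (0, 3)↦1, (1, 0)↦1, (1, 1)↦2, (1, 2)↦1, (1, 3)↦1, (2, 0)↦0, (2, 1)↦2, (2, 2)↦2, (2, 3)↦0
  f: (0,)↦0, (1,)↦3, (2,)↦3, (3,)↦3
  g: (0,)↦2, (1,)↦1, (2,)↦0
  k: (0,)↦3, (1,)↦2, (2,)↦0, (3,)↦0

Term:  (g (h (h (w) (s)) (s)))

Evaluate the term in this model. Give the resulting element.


value = 0

  w = 2
  s = 2
  (h (w) (s)) = h(2, 2) = 2
  s = 2
  (h (h (w) (s)) (s)) = h(2, 2) = 2
  (g (h (h (w) (s)) (s))) = g(2,) = 0


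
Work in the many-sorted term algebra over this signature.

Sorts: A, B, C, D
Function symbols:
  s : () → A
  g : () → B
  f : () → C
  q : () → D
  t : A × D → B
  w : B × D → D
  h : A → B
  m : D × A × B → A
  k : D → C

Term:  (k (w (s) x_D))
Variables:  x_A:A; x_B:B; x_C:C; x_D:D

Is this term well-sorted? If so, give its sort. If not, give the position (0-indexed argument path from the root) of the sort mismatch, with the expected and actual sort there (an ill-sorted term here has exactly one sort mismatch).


ill-sorted at position [0, 0]: expected B, got A

    (s) : A
    x_D : D
  (w (s) x_D) : ✗ arg 0 at [0, 0] has sort A, expected B


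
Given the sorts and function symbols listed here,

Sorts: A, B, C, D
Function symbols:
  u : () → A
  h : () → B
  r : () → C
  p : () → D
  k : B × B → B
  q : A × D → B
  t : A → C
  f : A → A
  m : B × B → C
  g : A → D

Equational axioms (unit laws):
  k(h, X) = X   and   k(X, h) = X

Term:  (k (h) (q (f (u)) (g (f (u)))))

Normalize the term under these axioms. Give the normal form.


normal form = (q (f (u)) (g (f (u))))

1. (k (h) (q (f (u)) (g (f (u)))))  →  (q (f (u)) (g (f (u))))


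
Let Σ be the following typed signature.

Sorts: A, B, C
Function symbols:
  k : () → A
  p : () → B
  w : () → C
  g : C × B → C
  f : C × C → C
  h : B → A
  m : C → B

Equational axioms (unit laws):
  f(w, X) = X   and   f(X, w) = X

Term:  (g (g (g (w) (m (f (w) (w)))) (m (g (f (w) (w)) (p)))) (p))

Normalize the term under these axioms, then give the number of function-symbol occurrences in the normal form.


1. (g (g (g (w) (m (f (w) (w)))) (m (g (f (w) (w)) (p)))) (p))  →  (g (g (g (w) (m (w))) (m (g (f (w) (w)) (p)))) (p))
2. (g (g (g (w) (m (w))) (m (g (f (w) (w)) (p)))) (p))  →  (g (g (g (w) (m (w))) (m (g (w) (p)))) (p))
normal form: (g (g (g (w) (m (w))) (m (g (w) (p)))) (p))

size = 11


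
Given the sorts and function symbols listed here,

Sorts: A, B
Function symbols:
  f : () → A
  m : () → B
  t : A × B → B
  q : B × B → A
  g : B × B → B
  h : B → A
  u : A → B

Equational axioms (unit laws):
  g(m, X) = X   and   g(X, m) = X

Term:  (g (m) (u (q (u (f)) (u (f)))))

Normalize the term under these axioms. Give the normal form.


normal form = (u (q (u (f)) (u (f))))

1. (g (m) (u (q (u (f)) (u (f)))))  →  (u (q (u (f)) (u (f))))


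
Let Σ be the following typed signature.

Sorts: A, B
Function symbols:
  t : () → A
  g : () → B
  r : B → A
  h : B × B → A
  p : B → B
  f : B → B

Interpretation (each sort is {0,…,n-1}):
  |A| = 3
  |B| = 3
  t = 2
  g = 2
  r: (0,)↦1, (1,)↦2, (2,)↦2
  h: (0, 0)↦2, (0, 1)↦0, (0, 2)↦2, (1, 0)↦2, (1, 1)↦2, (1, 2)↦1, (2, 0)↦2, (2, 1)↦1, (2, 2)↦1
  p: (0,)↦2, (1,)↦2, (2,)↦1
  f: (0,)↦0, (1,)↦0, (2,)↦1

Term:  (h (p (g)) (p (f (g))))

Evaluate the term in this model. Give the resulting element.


value = 1

  g = 2
  (p (g)) = p(2,) = 1
  g = 2
  (f (g)) = f(2,) = 1
  (p (f (g))) = p(1,) = 2
  (h (p (g)) (p (f (g)))) = h(1, 2) = 1


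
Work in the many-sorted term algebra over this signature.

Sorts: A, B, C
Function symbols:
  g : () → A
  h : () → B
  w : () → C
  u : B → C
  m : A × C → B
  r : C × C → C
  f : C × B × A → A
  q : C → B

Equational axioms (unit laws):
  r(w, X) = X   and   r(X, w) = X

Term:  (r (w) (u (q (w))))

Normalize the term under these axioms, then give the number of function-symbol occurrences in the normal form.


1. (r (w) (u (q (w))))  →  (u (q (w)))
normal form: (u (q (w)))

size = 3


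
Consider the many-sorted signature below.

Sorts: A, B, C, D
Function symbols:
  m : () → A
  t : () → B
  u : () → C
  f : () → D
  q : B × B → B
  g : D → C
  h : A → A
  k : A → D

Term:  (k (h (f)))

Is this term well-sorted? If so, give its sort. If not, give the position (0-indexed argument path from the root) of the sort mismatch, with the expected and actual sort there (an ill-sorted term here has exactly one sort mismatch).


ill-sorted at position [0, 0]: expected A, got D

    (f) : D
  (h (f)) : ✗ arg 0 at [0, 0] has sort D, expected A


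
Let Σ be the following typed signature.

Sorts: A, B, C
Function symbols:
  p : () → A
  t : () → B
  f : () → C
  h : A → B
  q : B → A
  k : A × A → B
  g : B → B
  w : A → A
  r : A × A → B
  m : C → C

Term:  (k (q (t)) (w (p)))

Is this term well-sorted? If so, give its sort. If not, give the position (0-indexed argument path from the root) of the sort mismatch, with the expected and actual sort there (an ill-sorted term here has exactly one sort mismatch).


well-sorted; sort = B

    (t) : B
  (q (t)) : A
    (p) : A
  (w (p)) : A
(k (q (t)) (w (p))) : B


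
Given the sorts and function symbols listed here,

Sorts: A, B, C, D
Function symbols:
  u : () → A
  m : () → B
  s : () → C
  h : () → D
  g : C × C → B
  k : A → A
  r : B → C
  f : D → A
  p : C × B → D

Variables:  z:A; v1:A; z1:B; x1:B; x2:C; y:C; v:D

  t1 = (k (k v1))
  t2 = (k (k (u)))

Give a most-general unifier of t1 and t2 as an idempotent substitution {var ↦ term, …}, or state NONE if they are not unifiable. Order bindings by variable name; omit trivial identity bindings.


{v1 ↦ (u)}


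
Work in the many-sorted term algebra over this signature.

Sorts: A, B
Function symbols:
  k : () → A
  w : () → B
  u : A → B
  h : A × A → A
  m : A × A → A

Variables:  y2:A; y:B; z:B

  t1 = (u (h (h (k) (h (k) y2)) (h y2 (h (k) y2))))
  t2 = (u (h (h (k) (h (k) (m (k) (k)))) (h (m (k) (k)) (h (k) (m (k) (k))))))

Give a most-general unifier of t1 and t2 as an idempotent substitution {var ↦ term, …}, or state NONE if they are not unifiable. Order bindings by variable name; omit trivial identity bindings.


{y2 ↦ (m (k) (k))}


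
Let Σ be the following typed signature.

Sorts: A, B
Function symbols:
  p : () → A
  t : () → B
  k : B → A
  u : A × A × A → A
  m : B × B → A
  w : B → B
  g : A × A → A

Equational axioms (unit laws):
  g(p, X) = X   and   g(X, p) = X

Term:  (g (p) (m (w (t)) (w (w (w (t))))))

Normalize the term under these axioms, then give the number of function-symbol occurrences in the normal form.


1. (g (p) (m (w (t)) (w (w (w (t))))))  →  (m (w (t)) (w (w (w (t)))))
normal form: (m (w (t)) (w (w (w (t)))))

size = 7


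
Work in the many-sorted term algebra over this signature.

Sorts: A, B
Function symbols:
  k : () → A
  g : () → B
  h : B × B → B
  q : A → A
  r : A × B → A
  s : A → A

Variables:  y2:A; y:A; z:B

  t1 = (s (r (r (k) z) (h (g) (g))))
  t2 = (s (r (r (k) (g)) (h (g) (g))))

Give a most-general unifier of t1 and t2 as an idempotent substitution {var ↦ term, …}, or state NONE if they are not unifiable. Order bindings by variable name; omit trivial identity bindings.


{z ↦ (g)}


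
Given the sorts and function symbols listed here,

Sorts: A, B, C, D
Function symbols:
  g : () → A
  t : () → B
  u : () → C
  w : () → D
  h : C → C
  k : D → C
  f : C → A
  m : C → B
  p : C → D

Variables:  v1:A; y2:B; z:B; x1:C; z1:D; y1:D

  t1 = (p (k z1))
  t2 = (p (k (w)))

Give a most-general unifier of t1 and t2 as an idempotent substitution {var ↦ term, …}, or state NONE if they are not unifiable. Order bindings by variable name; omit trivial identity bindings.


{z1 ↦ (w)}


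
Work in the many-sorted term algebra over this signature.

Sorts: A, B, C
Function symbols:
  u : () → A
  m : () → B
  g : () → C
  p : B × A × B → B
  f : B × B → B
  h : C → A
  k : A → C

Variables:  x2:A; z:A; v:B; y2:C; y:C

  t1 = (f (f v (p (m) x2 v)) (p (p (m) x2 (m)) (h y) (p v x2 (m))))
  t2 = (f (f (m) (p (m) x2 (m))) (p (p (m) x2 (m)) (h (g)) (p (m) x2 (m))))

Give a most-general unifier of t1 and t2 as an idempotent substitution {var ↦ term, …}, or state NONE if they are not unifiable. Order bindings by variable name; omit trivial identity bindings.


{v ↦ (m), y ↦ (g)}


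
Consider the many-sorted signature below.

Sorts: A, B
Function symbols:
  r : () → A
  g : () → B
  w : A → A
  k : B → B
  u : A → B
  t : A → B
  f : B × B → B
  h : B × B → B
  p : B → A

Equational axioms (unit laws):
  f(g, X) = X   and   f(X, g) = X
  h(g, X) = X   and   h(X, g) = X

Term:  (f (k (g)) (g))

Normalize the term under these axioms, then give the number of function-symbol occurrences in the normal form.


size = 2

1. (f (k (g)) (g))  →  (k (g))
normal form: (k (g))


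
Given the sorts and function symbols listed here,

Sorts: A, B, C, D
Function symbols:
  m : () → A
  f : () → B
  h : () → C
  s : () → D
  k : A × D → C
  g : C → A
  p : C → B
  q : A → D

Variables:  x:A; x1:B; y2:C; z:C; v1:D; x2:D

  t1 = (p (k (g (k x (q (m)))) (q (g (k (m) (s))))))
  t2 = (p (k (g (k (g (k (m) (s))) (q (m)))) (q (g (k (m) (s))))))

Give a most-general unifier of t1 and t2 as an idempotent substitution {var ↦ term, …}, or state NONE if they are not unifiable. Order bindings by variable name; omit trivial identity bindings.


{x ↦ (g (k (m) (s)))}


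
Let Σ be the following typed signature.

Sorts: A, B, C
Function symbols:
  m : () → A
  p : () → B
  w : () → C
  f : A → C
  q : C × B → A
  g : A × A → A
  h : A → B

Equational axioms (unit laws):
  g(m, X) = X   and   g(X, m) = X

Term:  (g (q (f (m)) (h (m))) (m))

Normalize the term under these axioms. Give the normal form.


1. (g (q (f (m)) (h (m))) (m))  →  (q (f (m)) (h (m)))

normal form = (q (f (m)) (h (m)))


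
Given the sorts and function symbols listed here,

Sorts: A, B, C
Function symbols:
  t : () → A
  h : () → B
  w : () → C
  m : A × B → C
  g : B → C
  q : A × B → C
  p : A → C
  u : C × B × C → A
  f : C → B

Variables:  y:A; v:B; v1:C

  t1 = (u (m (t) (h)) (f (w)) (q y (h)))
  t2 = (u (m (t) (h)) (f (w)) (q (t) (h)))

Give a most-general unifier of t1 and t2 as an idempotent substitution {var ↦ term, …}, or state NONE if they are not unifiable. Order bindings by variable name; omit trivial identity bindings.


{y ↦ (t)}


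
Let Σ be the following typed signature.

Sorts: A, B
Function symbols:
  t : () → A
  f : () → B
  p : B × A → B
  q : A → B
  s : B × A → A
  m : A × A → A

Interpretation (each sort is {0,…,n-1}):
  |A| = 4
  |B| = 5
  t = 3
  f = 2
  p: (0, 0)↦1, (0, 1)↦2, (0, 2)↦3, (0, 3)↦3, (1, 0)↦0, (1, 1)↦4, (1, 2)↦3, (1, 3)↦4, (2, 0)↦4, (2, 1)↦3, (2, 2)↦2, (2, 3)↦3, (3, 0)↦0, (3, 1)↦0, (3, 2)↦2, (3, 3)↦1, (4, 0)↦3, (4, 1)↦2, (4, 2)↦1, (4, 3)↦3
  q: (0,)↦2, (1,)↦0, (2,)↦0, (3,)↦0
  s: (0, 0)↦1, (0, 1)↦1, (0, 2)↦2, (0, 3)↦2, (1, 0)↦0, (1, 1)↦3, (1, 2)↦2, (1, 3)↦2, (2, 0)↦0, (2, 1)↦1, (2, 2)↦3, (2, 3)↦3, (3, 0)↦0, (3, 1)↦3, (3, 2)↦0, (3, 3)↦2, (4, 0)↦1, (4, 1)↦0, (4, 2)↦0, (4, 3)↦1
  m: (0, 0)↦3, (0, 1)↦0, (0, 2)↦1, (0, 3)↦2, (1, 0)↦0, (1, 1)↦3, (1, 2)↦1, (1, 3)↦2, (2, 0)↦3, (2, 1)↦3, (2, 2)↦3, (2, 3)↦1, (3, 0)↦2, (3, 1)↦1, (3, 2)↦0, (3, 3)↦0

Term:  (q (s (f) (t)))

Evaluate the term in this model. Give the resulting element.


  f = 2
  t = 3
  (s (f) (t)) = s(2, 3) = 3
  (q (s (f) (t))) = q(3,) = 0

value = 0


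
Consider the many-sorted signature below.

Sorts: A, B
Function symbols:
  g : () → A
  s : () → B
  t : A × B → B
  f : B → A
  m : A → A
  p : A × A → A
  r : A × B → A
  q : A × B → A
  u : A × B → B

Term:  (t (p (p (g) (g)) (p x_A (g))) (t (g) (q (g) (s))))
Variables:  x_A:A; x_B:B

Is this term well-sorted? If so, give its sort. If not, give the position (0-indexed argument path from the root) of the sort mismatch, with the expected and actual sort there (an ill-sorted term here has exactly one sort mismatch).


ill-sorted at position [1, 1]: expected B, got A

      (g) : A
      (g) : A
    (p (g) (g)) : A
      x_A : A
      (g) : A
    (p x_A (g)) : A
  (p (p (g) (g)) (p x_A (g))) : A
    (g) : A
      (g) : A
      (s) : B
    (q (g) (s)) : A
  (t (g) (q (g) (s))) : ✗ arg 1 at [1, 1] has sort A, expected B


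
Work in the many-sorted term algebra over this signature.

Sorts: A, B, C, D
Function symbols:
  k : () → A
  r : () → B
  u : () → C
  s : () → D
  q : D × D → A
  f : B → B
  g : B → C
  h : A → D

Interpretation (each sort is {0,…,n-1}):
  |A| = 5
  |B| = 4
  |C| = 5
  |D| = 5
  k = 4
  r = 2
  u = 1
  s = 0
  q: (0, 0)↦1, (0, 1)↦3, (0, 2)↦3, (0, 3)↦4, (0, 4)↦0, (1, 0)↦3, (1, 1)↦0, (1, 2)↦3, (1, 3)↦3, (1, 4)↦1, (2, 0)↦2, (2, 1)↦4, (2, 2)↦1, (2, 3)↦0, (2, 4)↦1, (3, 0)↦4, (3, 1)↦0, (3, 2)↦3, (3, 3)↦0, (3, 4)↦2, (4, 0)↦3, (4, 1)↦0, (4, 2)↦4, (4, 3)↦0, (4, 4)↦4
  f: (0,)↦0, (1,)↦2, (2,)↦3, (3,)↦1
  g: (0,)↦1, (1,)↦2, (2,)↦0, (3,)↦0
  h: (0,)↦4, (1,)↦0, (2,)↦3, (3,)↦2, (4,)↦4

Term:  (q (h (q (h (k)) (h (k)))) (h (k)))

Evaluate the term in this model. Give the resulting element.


  k = 4
  (h (k)) = h(4,) = 4
  k = 4
  (h (k)) = h(4,) = 4
  (q (h (k)) (h (k))) = q(4, 4) = 4
  (h (q (h (k)) (h (k)))) = h(4,) = 4
  k = 4
  (h (k)) = h(4,) = 4
  (q (h (q (h (k)) (h (k)))) (h (k))) = q(4, 4) = 4

value = 4


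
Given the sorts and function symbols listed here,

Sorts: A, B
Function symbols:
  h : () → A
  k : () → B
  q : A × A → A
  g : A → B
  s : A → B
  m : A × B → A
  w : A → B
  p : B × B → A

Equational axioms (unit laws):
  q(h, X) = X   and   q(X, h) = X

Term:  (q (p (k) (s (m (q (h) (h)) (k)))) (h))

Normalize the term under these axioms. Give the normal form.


normal form = (p (k) (s (m (h) (k))))

1. (q (p (k) (s (m (q (h) (h)) (k)))) (h))  →  (p (k) (s (m (q (h) (h)) (k))))
2. (p (k) (s (m (q (h) (h)) (k))))  →  (p (k) (s (m (h) (k))))


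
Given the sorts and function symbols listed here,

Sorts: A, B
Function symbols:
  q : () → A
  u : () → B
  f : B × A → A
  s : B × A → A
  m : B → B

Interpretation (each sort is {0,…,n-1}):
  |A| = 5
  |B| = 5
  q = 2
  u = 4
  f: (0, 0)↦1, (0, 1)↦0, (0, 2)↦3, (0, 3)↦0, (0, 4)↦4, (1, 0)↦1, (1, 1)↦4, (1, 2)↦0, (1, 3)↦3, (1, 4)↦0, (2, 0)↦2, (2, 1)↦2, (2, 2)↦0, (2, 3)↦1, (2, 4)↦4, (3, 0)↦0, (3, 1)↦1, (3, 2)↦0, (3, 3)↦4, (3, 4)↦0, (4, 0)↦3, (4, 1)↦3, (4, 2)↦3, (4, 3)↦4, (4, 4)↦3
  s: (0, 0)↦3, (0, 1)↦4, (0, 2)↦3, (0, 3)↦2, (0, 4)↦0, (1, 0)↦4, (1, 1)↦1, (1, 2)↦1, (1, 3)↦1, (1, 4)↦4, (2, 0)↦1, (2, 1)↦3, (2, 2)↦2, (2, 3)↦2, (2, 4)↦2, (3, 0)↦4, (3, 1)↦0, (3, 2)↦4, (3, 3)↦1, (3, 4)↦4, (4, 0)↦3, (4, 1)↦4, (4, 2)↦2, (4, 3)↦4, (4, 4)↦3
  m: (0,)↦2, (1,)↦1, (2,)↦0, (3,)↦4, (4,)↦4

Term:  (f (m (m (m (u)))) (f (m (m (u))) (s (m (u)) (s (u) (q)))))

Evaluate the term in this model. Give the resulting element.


  u = 4
  (m (u)) = m(4,) = 4
  (m (m (u))) = m(4,) = 4
  (m (m (m (u)))) = m(4,) = 4
  u = 4
  (m (u)) = m(4,) = 4
  (m (m (u))) = m(4,) = 4
  u = 4
  (m (u)) = m(4,) = 4
  u = 4
  q = 2
  (s (u) (q)) = s(4, 2) = 2
  (s (m (u)) (s (u) (q))) = s(4, 2) = 2
  (f (m (m (u))) (s (m (u)) (s (u) (q)))) = f(4, 2) = 3
  (f (m (m (m (u)))) (f (m (m (u))) (s (m (u)) (s (u) (q))))) = f(4, 3) = 4

value = 4


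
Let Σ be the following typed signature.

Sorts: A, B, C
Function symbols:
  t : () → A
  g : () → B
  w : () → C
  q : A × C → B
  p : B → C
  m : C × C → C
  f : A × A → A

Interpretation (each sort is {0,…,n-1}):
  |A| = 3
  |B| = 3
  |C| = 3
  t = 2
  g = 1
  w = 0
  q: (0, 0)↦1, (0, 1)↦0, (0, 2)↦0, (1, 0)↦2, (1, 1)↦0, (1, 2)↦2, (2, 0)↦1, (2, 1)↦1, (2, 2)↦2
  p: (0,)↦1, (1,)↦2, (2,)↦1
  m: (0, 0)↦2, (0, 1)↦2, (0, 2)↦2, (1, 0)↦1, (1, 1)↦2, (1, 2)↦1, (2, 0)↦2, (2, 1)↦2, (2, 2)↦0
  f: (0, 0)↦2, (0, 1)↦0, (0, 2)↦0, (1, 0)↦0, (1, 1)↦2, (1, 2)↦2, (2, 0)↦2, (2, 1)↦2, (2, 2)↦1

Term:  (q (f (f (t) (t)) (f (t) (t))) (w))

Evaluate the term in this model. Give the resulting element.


  t = 2
  t = 2
  (f (t) (t)) = f(2, 2) = 1
  t = 2
  t = 2
  (f (t) (t)) = f(2, 2) = 1
  (f (f (t) (t)) (f (t) (t))) = f(1, 1) = 2
  w = 0
  (q (f (f (t) (t)) (f (t) (t))) (w)) = q(2, 0) = 1

value = 1


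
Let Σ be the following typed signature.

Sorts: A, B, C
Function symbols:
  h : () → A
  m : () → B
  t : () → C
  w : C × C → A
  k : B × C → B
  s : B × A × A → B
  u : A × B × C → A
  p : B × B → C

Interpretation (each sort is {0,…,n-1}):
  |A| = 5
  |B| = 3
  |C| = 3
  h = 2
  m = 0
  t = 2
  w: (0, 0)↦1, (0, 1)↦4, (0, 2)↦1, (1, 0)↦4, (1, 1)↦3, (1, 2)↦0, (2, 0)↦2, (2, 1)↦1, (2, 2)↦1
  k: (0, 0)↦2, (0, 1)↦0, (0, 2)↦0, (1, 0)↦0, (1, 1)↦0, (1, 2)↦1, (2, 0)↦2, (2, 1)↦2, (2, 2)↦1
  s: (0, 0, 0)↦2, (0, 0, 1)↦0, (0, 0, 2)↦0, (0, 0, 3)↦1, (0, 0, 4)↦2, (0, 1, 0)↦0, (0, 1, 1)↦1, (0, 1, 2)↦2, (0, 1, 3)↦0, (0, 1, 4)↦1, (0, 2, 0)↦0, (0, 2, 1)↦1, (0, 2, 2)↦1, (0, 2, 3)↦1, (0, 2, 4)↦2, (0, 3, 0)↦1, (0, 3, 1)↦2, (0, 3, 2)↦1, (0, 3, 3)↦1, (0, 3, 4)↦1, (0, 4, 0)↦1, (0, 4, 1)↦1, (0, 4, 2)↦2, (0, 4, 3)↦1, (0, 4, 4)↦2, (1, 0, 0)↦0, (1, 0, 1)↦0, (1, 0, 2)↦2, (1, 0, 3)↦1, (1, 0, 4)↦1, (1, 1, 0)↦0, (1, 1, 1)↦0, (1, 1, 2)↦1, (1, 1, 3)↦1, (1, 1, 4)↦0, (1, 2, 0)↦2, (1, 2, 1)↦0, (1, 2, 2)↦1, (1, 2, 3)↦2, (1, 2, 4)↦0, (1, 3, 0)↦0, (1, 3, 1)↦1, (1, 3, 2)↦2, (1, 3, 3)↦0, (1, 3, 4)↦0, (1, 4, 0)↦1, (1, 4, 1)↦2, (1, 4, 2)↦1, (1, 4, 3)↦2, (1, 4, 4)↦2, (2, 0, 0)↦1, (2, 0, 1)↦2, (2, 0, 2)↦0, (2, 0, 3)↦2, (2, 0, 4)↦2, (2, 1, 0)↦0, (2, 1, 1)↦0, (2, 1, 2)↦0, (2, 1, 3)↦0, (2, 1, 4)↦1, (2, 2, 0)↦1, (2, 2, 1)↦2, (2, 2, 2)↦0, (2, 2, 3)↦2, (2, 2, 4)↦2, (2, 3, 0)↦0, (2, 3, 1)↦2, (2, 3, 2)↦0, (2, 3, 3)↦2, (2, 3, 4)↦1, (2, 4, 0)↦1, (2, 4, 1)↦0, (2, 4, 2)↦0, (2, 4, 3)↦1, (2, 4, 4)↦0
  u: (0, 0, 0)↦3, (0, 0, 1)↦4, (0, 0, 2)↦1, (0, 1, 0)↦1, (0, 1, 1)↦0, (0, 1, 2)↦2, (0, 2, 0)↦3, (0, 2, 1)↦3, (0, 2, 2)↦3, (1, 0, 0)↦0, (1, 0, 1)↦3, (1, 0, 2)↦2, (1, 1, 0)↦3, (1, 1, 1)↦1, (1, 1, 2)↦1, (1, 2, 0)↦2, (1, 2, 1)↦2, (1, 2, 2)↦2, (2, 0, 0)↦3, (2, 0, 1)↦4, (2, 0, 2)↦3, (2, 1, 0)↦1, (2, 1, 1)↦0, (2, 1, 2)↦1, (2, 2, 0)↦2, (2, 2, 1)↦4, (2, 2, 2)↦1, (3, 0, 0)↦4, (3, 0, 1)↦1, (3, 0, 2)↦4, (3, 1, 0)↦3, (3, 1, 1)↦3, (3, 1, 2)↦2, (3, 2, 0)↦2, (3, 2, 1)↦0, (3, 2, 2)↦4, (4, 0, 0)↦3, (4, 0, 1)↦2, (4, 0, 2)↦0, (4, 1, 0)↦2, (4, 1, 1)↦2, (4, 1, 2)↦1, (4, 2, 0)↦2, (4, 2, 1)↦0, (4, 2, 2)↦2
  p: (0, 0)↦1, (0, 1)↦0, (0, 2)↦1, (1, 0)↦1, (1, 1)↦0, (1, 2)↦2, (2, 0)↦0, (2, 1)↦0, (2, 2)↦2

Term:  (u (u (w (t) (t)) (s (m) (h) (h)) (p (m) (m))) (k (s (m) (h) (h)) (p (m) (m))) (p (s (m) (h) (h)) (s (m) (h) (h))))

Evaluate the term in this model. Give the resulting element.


  t = 2
  t = 2
  (w (t) (t)) = w(2, 2) = 1
  m = 0
  h = 2
  h = 2
  (s (m) (h) (h)) = s(0, 2, 2) = 1
  m = 0
  m = 0
  (p (m) (m)) = p(0, 0) = 1
  (u (w (t) (t)) (s (m) (h) (h)) (p (m) (m))) = u(1, 1, 1) = 1
  m = 0
  h = 2
  h = 2
  (s (m) (h) (h)) = s(0, 2, 2) = 1
  m = 0
  m = 0
  (p (m) (m)) = p(0, 0) = 1
  (k (s (m) (h) (h)) (p (m) (m))) = k(1, 1) = 0
  m = 0
  h = 2
  h = 2
  (s (m) (h) (h)) = s(0, 2, 2) = 1
  m = 0
  h = 2
  h = 2
  (s (m) (h) (h)) = s(0, 2, 2) = 1
  (p (s (m) (h) (h)) (s (m) (h) (h))) = p(1, 1) = 0
  (u (u (w (t) (t)) (s (m) (h) (h)) (p (m) (m))) (k (s (m) (h) (h)) (p (m) (m))) (p (s (m) (h) (h)) (s (m) (h) (h)))) = u(1, 0, 0) = 0

value = 0


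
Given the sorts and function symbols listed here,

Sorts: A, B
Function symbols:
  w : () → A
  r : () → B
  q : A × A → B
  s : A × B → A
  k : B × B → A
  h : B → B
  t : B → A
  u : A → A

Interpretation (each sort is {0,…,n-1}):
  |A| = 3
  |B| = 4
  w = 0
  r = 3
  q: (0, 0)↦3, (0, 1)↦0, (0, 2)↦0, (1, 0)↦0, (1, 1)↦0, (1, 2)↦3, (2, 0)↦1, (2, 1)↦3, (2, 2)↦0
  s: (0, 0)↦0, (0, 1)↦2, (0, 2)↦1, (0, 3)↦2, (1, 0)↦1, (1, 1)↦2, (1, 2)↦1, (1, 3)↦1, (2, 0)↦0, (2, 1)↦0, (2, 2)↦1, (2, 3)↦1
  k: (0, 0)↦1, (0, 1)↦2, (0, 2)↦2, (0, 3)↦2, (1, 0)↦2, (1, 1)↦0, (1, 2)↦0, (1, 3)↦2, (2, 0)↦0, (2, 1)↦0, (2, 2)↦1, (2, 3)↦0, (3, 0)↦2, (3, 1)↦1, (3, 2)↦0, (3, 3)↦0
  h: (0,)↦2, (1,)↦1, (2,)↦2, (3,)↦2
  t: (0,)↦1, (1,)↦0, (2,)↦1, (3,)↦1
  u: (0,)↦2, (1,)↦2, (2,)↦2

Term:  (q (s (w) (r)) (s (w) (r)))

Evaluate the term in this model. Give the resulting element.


  w = 0
  r = 3
  (s (w) (r)) = s(0, 3) = 2
  w = 0
  r = 3
  (s (w) (r)) = s(0, 3) = 2
  (q (s (w) (r)) (s (w) (r))) = q(2, 2) = 0

value = 0


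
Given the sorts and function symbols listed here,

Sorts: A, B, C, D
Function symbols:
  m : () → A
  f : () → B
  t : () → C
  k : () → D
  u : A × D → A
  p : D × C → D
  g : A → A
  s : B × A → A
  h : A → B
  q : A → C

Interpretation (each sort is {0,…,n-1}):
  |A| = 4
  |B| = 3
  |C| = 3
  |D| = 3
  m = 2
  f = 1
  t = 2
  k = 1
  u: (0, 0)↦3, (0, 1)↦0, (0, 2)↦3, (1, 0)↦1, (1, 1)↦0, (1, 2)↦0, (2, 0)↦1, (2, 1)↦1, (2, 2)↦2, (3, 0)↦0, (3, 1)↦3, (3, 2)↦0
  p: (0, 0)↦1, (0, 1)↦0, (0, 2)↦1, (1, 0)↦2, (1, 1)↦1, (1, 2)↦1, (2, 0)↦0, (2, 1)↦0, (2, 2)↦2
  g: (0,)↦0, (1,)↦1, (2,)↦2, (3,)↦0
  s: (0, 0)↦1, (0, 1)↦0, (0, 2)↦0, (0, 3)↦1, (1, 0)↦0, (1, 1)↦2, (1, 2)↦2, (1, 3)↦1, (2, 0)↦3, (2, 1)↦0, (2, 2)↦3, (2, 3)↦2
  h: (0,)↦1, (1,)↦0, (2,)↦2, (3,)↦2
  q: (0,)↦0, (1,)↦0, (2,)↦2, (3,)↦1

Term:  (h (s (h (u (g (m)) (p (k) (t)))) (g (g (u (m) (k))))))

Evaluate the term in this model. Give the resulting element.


value = 1

  m = 2
  (g (m)) = g(2,) = 2
  k = 1
  t = 2
  (p (k) (t)) = p(1, 2) = 1
  (u (g (m)) (p (k) (t))) = u(2, 1) = 1
  (h (u (g (m)) (p (k) (t)))) = h(1,) = 0
  m = 2
  k = 1
  (u (m) (k)) = u(2, 1) = 1
  (g (u (m) (k))) = g(1,) = 1
  (g (g (u (m) (k)))) = g(1,) = 1
  (s (h (u (g (m)) (p (k) (t)))) (g (g (u (m) (k))))) = s(0, 1) = 0
  (h (s (h (u (g (m)) (p (k) (t)))) (g (g (u (m) (k)))))) = h(0,) = 1


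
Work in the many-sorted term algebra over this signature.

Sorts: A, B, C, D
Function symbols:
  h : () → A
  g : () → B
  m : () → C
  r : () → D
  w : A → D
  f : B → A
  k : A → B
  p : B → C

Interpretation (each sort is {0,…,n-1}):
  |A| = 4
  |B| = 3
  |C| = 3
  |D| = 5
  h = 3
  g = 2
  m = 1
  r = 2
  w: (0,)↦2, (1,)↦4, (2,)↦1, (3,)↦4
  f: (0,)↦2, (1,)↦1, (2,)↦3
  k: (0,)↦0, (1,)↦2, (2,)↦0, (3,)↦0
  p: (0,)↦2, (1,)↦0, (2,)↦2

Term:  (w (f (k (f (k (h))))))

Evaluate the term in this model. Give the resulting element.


value = 1

  h = 3
  (k (h)) = k(3,) = 0
  (f (k (h))) = f(0,) = 2
  (k (f (k (h)))) = k(2,) = 0
  (f (k (f (k (h))))) = f(0,) = 2
  (w (f (k (f (k (h)))))) = w(2,) = 1


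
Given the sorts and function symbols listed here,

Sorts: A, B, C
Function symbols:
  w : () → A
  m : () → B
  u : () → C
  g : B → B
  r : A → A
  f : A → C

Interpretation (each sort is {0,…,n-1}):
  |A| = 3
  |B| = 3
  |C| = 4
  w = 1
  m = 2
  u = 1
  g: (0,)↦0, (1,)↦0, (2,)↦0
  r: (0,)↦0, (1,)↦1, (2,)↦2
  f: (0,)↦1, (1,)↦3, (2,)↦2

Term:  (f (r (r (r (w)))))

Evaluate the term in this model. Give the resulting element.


value = 3

  w = 1
  (r (w)) = r(1,) = 1
  (r (r (w))) = r(1,) = 1
  (r (r (r (w)))) = r(1,) = 1
  (f (r (r (r (w))))) = f(1,) = 3


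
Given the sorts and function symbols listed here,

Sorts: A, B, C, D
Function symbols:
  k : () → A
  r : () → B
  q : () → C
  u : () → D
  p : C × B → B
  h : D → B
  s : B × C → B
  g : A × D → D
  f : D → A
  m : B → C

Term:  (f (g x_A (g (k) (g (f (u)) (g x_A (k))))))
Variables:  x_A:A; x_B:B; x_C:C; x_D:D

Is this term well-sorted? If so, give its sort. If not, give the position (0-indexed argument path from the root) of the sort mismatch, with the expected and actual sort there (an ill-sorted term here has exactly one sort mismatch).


    x_A : A
      (k) : A
          (u) : D
        (f (u)) : A
          x_A : A
          (k) : A
        (g x_A (k)) : ✗ arg 1 at [0, 1, 1, 1, 1] has sort A, expected D

ill-sorted at position [0, 1, 1, 1, 1]: expected D, got A


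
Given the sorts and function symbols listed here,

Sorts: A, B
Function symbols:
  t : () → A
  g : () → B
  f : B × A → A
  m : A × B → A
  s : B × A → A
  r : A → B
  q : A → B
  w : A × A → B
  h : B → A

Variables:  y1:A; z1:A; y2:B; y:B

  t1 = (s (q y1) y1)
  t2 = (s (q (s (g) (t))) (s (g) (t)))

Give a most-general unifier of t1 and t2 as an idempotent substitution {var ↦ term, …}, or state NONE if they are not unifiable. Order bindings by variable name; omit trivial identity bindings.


{y1 ↦ (s (g) (t))}


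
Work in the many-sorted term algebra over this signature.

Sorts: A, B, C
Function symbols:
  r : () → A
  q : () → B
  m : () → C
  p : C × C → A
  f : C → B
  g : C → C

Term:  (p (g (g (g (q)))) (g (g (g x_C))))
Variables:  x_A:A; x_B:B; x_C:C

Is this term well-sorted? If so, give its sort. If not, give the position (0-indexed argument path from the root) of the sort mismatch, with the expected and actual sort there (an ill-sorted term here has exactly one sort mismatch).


        (q) : B
      (g (q)) : ✗ arg 0 at [0, 0, 0, 0] has sort B, expected C
        x_C : C
      (g x_C) : C
    (g (g x_C)) : C
  (g (g (g x_C))) : C

ill-sorted at position [0, 0, 0, 0]: expected C, got B


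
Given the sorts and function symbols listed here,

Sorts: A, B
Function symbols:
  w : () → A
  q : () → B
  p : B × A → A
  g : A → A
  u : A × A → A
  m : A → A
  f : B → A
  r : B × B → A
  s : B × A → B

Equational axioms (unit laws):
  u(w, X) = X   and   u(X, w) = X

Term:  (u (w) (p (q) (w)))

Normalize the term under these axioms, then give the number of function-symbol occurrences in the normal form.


1. (u (w) (p (q) (w)))  →  (p (q) (w))
normal form: (p (q) (w))

size = 3
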